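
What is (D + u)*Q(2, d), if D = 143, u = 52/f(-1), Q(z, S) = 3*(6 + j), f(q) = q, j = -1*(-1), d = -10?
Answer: 1911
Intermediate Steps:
j = 1
Q(z, S) = 21 (Q(z, S) = 3*(6 + 1) = 3*7 = 21)
u = -52 (u = 52/(-1) = 52*(-1) = -52)
(D + u)*Q(2, d) = (143 - 52)*21 = 91*21 = 1911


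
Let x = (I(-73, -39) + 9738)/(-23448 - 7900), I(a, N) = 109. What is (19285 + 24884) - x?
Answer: 1384619659/31348 ≈ 44169.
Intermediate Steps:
x = -9847/31348 (x = (109 + 9738)/(-23448 - 7900) = 9847/(-31348) = 9847*(-1/31348) = -9847/31348 ≈ -0.31412)
(19285 + 24884) - x = (19285 + 24884) - 1*(-9847/31348) = 44169 + 9847/31348 = 1384619659/31348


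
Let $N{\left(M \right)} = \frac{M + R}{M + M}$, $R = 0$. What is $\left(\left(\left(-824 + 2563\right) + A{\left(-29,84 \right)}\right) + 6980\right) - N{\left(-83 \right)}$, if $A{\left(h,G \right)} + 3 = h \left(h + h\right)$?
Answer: $\frac{20795}{2} \approx 10398.0$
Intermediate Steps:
$A{\left(h,G \right)} = -3 + 2 h^{2}$ ($A{\left(h,G \right)} = -3 + h \left(h + h\right) = -3 + h 2 h = -3 + 2 h^{2}$)
$N{\left(M \right)} = \frac{1}{2}$ ($N{\left(M \right)} = \frac{M + 0}{M + M} = \frac{M}{2 M} = M \frac{1}{2 M} = \frac{1}{2}$)
$\left(\left(\left(-824 + 2563\right) + A{\left(-29,84 \right)}\right) + 6980\right) - N{\left(-83 \right)} = \left(\left(\left(-824 + 2563\right) - \left(3 - 2 \left(-29\right)^{2}\right)\right) + 6980\right) - \frac{1}{2} = \left(\left(1739 + \left(-3 + 2 \cdot 841\right)\right) + 6980\right) - \frac{1}{2} = \left(\left(1739 + \left(-3 + 1682\right)\right) + 6980\right) - \frac{1}{2} = \left(\left(1739 + 1679\right) + 6980\right) - \frac{1}{2} = \left(3418 + 6980\right) - \frac{1}{2} = 10398 - \frac{1}{2} = \frac{20795}{2}$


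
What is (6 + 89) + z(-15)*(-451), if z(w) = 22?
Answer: -9827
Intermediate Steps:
(6 + 89) + z(-15)*(-451) = (6 + 89) + 22*(-451) = 95 - 9922 = -9827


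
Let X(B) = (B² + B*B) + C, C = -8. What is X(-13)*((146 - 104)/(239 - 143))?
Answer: 1155/8 ≈ 144.38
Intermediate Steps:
X(B) = -8 + 2*B² (X(B) = (B² + B*B) - 8 = (B² + B²) - 8 = 2*B² - 8 = -8 + 2*B²)
X(-13)*((146 - 104)/(239 - 143)) = (-8 + 2*(-13)²)*((146 - 104)/(239 - 143)) = (-8 + 2*169)*(42/96) = (-8 + 338)*(42*(1/96)) = 330*(7/16) = 1155/8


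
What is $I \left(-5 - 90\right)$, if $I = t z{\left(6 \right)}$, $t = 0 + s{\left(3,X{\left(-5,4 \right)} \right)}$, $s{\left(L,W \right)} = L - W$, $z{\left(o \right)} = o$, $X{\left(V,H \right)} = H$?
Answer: $570$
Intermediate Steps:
$t = -1$ ($t = 0 + \left(3 - 4\right) = 0 - 1 = -1$)
$I = -6$ ($I = \left(-1\right) 6 = -6$)
$I \left(-5 - 90\right) = - 6 \left(-5 - 90\right) = \left(-6\right) \left(-95\right) = 570$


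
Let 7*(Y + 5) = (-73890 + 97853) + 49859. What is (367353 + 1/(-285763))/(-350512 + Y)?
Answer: -104975895338/97151132873 ≈ -1.0805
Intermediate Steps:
Y = 10541 (Y = -5 + ((-73890 + 97853) + 49859)/7 = -5 + (23963 + 49859)/7 = -5 + (1/7)*73822 = -5 + 10546 = 10541)
(367353 + 1/(-285763))/(-350512 + Y) = (367353 + 1/(-285763))/(-350512 + 10541) = (367353 - 1/285763)/(-339971) = (104975895338/285763)*(-1/339971) = -104975895338/97151132873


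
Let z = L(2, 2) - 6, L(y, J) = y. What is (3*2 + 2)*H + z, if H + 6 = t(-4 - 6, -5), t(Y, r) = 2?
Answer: -36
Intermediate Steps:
H = -4 (H = -6 + 2 = -4)
z = -4 (z = 2 - 6 = -4)
(3*2 + 2)*H + z = (3*2 + 2)*(-4) - 4 = (6 + 2)*(-4) - 4 = 8*(-4) - 4 = -32 - 4 = -36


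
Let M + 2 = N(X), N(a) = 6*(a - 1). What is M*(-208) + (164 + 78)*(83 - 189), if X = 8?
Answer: -33972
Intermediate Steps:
N(a) = -6 + 6*a (N(a) = 6*(-1 + a) = -6 + 6*a)
M = 40 (M = -2 + (-6 + 6*8) = -2 + (-6 + 48) = -2 + 42 = 40)
M*(-208) + (164 + 78)*(83 - 189) = 40*(-208) + (164 + 78)*(83 - 189) = -8320 + 242*(-106) = -8320 - 25652 = -33972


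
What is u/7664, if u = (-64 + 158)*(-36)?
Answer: -423/958 ≈ -0.44155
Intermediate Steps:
u = -3384 (u = 94*(-36) = -3384)
u/7664 = -3384/7664 = -3384*1/7664 = -423/958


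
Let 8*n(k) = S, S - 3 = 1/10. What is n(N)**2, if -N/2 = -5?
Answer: 961/6400 ≈ 0.15016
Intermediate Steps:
N = 10 (N = -2*(-5) = 10)
S = 31/10 (S = 3 + 1/10 = 31/10 ≈ 3.1000)
n(k) = 31/80 (n(k) = (1/8)*(31/10) = 31/80)
n(N)**2 = (31/80)**2 = 961/6400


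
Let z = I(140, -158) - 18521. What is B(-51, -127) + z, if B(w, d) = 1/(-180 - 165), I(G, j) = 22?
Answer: -6382156/345 ≈ -18499.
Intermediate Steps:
B(w, d) = -1/345 (B(w, d) = 1/(-345) = -1/345)
z = -18499 (z = 22 - 18521 = -18499)
B(-51, -127) + z = -1/345 - 18499 = -6382156/345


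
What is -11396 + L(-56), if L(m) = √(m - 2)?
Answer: -11396 + I*√58 ≈ -11396.0 + 7.6158*I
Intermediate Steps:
L(m) = √(-2 + m)
-11396 + L(-56) = -11396 + √(-2 - 56) = -11396 + √(-58) = -11396 + I*√58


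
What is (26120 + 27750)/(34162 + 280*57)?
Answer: 26935/25061 ≈ 1.0748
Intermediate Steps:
(26120 + 27750)/(34162 + 280*57) = 53870/(34162 + 15960) = 53870/50122 = 53870*(1/50122) = 26935/25061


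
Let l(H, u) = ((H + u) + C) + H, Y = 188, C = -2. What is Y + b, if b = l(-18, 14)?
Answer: 164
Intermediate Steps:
l(H, u) = -2 + u + 2*H (l(H, u) = ((H + u) - 2) + H = (-2 + H + u) + H = -2 + u + 2*H)
b = -24 (b = -2 + 14 + 2*(-18) = -2 + 14 - 36 = -24)
Y + b = 188 - 24 = 164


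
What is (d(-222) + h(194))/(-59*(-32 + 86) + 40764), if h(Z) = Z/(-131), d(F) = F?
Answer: -14638/2461359 ≈ -0.0059471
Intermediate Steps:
h(Z) = -Z/131 (h(Z) = Z*(-1/131) = -Z/131)
(d(-222) + h(194))/(-59*(-32 + 86) + 40764) = (-222 - 1/131*194)/(-59*(-32 + 86) + 40764) = (-222 - 194/131)/(-59*54 + 40764) = -29276/(131*(-3186 + 40764)) = -29276/131/37578 = -29276/131*1/37578 = -14638/2461359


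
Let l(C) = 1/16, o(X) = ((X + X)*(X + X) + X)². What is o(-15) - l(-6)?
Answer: 12531599/16 ≈ 7.8323e+5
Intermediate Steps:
o(X) = (X + 4*X²)² (o(X) = ((2*X)*(2*X) + X)² = (4*X² + X)² = (X + 4*X²)²)
l(C) = 1/16
o(-15) - l(-6) = (-15)²*(1 + 4*(-15))² - 1*1/16 = 225*(1 - 60)² - 1/16 = 225*(-59)² - 1/16 = 225*3481 - 1/16 = 783225 - 1/16 = 12531599/16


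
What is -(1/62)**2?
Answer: -1/3844 ≈ -0.00026015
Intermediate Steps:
-(1/62)**2 = -1*1/3844 = -1/3844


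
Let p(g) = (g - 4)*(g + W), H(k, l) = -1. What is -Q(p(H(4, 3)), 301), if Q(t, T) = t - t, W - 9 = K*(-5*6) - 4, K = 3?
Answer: 0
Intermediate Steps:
W = -85 (W = 9 + (3*(-5*6) - 4) = 9 + (3*(-30) - 4) = 9 + (-90 - 4) = 9 - 94 = -85)
p(g) = (-85 + g)*(-4 + g) (p(g) = (g - 4)*(g - 85) = (-4 + g)*(-85 + g) = (-85 + g)*(-4 + g))
Q(t, T) = 0
-Q(p(H(4, 3)), 301) = -1*0 = 0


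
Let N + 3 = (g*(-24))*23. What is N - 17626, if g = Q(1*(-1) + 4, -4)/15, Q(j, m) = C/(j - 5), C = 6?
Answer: -87593/5 ≈ -17519.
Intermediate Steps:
Q(j, m) = 6/(-5 + j) (Q(j, m) = 6/(j - 5) = 6/(-5 + j))
g = -1/5 (g = (6/(-5 + (1*(-1) + 4)))/15 = (6/(-5 + (-1 + 4)))*(1/15) = (6/(-5 + 3))*(1/15) = (6/(-2))*(1/15) = (6*(-1/2))*(1/15) = -3*1/15 = -1/5 ≈ -0.20000)
N = 537/5 (N = -3 - 1/5*(-24)*23 = -3 + (24/5)*23 = -3 + 552/5 = 537/5 ≈ 107.40)
N - 17626 = 537/5 - 17626 = -87593/5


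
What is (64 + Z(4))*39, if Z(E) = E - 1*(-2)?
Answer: 2730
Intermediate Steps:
Z(E) = 2 + E (Z(E) = E + 2 = 2 + E)
(64 + Z(4))*39 = (64 + (2 + 4))*39 = (64 + 6)*39 = 70*39 = 2730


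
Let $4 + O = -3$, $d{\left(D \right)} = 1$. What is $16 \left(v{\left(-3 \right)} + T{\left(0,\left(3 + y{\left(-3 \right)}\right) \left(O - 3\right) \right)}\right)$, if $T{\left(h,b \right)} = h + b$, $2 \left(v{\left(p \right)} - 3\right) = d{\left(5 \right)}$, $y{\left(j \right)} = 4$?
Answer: $-1064$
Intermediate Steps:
$O = -7$ ($O = -4 - 3 = -7$)
$v{\left(p \right)} = \frac{7}{2}$ ($v{\left(p \right)} = 3 + \frac{1}{2} \cdot 1 = 3 + \frac{1}{2} = \frac{7}{2}$)
$T{\left(h,b \right)} = b + h$
$16 \left(v{\left(-3 \right)} + T{\left(0,\left(3 + y{\left(-3 \right)}\right) \left(O - 3\right) \right)}\right) = 16 \left(\frac{7}{2} + \left(\left(3 + 4\right) \left(-7 - 3\right) + 0\right)\right) = 16 \left(\frac{7}{2} + \left(7 \left(-10\right) + 0\right)\right) = 16 \left(\frac{7}{2} + \left(-70 + 0\right)\right) = 16 \left(\frac{7}{2} - 70\right) = 16 \left(- \frac{133}{2}\right) = -1064$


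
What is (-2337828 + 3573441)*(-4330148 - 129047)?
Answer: -5509839311535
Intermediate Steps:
(-2337828 + 3573441)*(-4330148 - 129047) = 1235613*(-4459195) = -5509839311535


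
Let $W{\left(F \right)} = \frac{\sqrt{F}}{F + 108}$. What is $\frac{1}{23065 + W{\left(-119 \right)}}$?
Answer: $\frac{398695}{9195900192} + \frac{11 i \sqrt{119}}{64371301344} \approx 4.3356 \cdot 10^{-5} + 1.8641 \cdot 10^{-9} i$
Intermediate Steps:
$W{\left(F \right)} = \frac{\sqrt{F}}{108 + F}$
$\frac{1}{23065 + W{\left(-119 \right)}} = \frac{1}{23065 + \frac{\sqrt{-119}}{108 - 119}} = \frac{1}{23065 + \frac{i \sqrt{119}}{-11}} = \frac{1}{23065 + i \sqrt{119} \left(- \frac{1}{11}\right)} = \frac{1}{23065 - \frac{i \sqrt{119}}{11}}$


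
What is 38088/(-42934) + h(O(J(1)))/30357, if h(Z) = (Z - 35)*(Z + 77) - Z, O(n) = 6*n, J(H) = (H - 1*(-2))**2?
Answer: -525846563/651673719 ≈ -0.80692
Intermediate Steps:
J(H) = (2 + H)**2 (J(H) = (H + 2)**2 = (2 + H)**2)
h(Z) = -Z + (-35 + Z)*(77 + Z) (h(Z) = (-35 + Z)*(77 + Z) - Z = -Z + (-35 + Z)*(77 + Z))
38088/(-42934) + h(O(J(1)))/30357 = 38088/(-42934) + (-2695 + (6*(2 + 1)**2)**2 + 41*(6*(2 + 1)**2))/30357 = 38088*(-1/42934) + (-2695 + (6*3**2)**2 + 41*(6*3**2))*(1/30357) = -19044/21467 + (-2695 + (6*9)**2 + 41*(6*9))*(1/30357) = -19044/21467 + (-2695 + 54**2 + 41*54)*(1/30357) = -19044/21467 + (-2695 + 2916 + 2214)*(1/30357) = -19044/21467 + 2435*(1/30357) = -19044/21467 + 2435/30357 = -525846563/651673719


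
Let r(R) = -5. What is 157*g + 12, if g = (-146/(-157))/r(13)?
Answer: -86/5 ≈ -17.200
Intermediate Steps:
g = -146/785 (g = -146/(-157)/(-5) = -146*(-1/157)*(-⅕) = (146/157)*(-⅕) = -146/785 ≈ -0.18599)
157*g + 12 = 157*(-146/785) + 12 = -146/5 + 12 = -86/5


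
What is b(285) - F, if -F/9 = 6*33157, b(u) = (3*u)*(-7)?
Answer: 1784493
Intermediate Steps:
b(u) = -21*u
F = -1790478 (F = -54*33157 = -9*198942 = -1790478)
b(285) - F = -21*285 - 1*(-1790478) = -5985 + 1790478 = 1784493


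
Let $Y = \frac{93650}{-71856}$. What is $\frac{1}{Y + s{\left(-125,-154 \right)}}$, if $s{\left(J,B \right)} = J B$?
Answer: $\frac{35928}{691567175} \approx 5.1952 \cdot 10^{-5}$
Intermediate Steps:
$Y = - \frac{46825}{35928}$ ($Y = 93650 \left(- \frac{1}{71856}\right) = - \frac{46825}{35928} \approx -1.3033$)
$s{\left(J,B \right)} = B J$
$\frac{1}{Y + s{\left(-125,-154 \right)}} = \frac{1}{- \frac{46825}{35928} - -19250} = \frac{1}{- \frac{46825}{35928} + 19250} = \frac{1}{\frac{691567175}{35928}} = \frac{35928}{691567175}$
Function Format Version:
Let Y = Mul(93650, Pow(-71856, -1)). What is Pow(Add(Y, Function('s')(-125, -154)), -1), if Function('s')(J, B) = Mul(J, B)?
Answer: Rational(35928, 691567175) ≈ 5.1952e-5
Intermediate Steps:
Y = Rational(-46825, 35928) (Y = Mul(93650, Rational(-1, 71856)) = Rational(-46825, 35928) ≈ -1.3033)
Function('s')(J, B) = Mul(B, J)
Pow(Add(Y, Function('s')(-125, -154)), -1) = Pow(Add(Rational(-46825, 35928), Mul(-154, -125)), -1) = Pow(Add(Rational(-46825, 35928), 19250), -1) = Pow(Rational(691567175, 35928), -1) = Rational(35928, 691567175)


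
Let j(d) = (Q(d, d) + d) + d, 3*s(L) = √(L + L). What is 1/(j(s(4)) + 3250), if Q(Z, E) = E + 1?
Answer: 3251/10568993 - 2*√2/10568993 ≈ 0.00030733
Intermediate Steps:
Q(Z, E) = 1 + E
s(L) = √2*√L/3 (s(L) = √(L + L)/3 = √(2*L)/3 = (√2*√L)/3 = √2*√L/3)
j(d) = 1 + 3*d (j(d) = ((1 + d) + d) + d = (1 + 2*d) + d = 1 + 3*d)
1/(j(s(4)) + 3250) = 1/((1 + 3*(√2*√4/3)) + 3250) = 1/((1 + 3*((⅓)*√2*2)) + 3250) = 1/((1 + 3*(2*√2/3)) + 3250) = 1/((1 + 2*√2) + 3250) = 1/(3251 + 2*√2)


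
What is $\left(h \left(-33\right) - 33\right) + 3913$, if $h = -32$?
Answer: $4936$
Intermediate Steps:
$\left(h \left(-33\right) - 33\right) + 3913 = \left(\left(-32\right) \left(-33\right) - 33\right) + 3913 = \left(1056 - 33\right) + 3913 = 1023 + 3913 = 4936$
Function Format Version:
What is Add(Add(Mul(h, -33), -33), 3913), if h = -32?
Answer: 4936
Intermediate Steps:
Add(Add(Mul(h, -33), -33), 3913) = Add(Add(Mul(-32, -33), -33), 3913) = Add(Add(1056, -33), 3913) = Add(1023, 3913) = 4936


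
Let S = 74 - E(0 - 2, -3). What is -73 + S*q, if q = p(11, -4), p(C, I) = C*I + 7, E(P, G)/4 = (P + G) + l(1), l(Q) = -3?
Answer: -3995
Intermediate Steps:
E(P, G) = -12 + 4*G + 4*P (E(P, G) = 4*((P + G) - 3) = 4*((G + P) - 3) = 4*(-3 + G + P) = -12 + 4*G + 4*P)
S = 106 (S = 74 - (-12 + 4*(-3) + 4*(0 - 2)) = 74 - (-12 - 12 + 4*(-2)) = 74 - (-12 - 12 - 8) = 74 - 1*(-32) = 74 + 32 = 106)
p(C, I) = 7 + C*I
q = -37 (q = 7 + 11*(-4) = 7 - 44 = -37)
-73 + S*q = -73 + 106*(-37) = -73 - 3922 = -3995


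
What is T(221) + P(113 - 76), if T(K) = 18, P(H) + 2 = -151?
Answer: -135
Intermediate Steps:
P(H) = -153 (P(H) = -2 - 151 = -153)
T(221) + P(113 - 76) = 18 - 153 = -135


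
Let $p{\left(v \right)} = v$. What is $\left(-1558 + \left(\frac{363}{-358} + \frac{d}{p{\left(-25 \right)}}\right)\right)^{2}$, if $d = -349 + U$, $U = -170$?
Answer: $\frac{189540559321129}{80102500} \approx 2.3662 \cdot 10^{6}$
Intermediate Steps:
$d = -519$ ($d = -349 - 170 = -519$)
$\left(-1558 + \left(\frac{363}{-358} + \frac{d}{p{\left(-25 \right)}}\right)\right)^{2} = \left(-1558 + \left(\frac{363}{-358} - \frac{519}{-25}\right)\right)^{2} = \left(-1558 + \left(363 \left(- \frac{1}{358}\right) - - \frac{519}{25}\right)\right)^{2} = \left(-1558 + \left(- \frac{363}{358} + \frac{519}{25}\right)\right)^{2} = \left(-1558 + \frac{176727}{8950}\right)^{2} = \left(- \frac{13767373}{8950}\right)^{2} = \frac{189540559321129}{80102500}$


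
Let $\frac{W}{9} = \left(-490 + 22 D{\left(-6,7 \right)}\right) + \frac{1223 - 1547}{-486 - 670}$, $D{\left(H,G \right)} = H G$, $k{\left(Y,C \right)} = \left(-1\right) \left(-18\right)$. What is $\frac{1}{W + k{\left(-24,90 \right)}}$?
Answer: $- \frac{289}{3671883} \approx -7.8706 \cdot 10^{-5}$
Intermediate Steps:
$k{\left(Y,C \right)} = 18$
$D{\left(H,G \right)} = G H$
$W = - \frac{3677085}{289}$ ($W = 9 \left(\left(-490 + 22 \cdot 7 \left(-6\right)\right) + \frac{1223 - 1547}{-486 - 670}\right) = 9 \left(\left(-490 + 22 \left(-42\right)\right) - \frac{324}{-1156}\right) = 9 \left(\left(-490 - 924\right) - - \frac{81}{289}\right) = 9 \left(-1414 + \frac{81}{289}\right) = 9 \left(- \frac{408565}{289}\right) = - \frac{3677085}{289} \approx -12723.0$)
$\frac{1}{W + k{\left(-24,90 \right)}} = \frac{1}{- \frac{3677085}{289} + 18} = \frac{1}{- \frac{3671883}{289}} = - \frac{289}{3671883}$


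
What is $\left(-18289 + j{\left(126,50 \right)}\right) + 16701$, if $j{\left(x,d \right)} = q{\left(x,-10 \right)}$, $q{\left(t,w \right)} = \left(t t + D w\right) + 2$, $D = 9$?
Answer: $14200$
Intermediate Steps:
$q{\left(t,w \right)} = 2 + t^{2} + 9 w$ ($q{\left(t,w \right)} = \left(t t + 9 w\right) + 2 = \left(t^{2} + 9 w\right) + 2 = 2 + t^{2} + 9 w$)
$j{\left(x,d \right)} = -88 + x^{2}$ ($j{\left(x,d \right)} = 2 + x^{2} + 9 \left(-10\right) = 2 + x^{2} - 90 = -88 + x^{2}$)
$\left(-18289 + j{\left(126,50 \right)}\right) + 16701 = \left(-18289 - \left(88 - 126^{2}\right)\right) + 16701 = \left(-18289 + \left(-88 + 15876\right)\right) + 16701 = \left(-18289 + 15788\right) + 16701 = -2501 + 16701 = 14200$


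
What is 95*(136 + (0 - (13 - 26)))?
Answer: 14155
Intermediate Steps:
95*(136 + (0 - (13 - 26))) = 95*(136 + (0 - 1*(-13))) = 95*(136 + (0 + 13)) = 95*(136 + 13) = 95*149 = 14155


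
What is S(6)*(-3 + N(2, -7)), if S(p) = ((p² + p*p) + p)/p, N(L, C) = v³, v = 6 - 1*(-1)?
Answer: 4420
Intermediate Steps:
v = 7 (v = 6 + 1 = 7)
N(L, C) = 343 (N(L, C) = 7³ = 343)
S(p) = (p + 2*p²)/p (S(p) = ((p² + p²) + p)/p = (2*p² + p)/p = (p + 2*p²)/p)
S(6)*(-3 + N(2, -7)) = (1 + 2*6)*(-3 + 343) = (1 + 12)*340 = 13*340 = 4420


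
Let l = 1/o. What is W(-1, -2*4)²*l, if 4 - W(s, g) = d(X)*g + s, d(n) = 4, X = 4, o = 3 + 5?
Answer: 1369/8 ≈ 171.13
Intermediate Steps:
o = 8
l = ⅛ (l = 1/8 = ⅛ ≈ 0.12500)
W(s, g) = 4 - s - 4*g (W(s, g) = 4 - (4*g + s) = 4 - (s + 4*g) = 4 + (-s - 4*g) = 4 - s - 4*g)
W(-1, -2*4)²*l = (4 - 1*(-1) - (-8)*4)²*(⅛) = (4 + 1 - 4*(-8))²*(⅛) = (4 + 1 + 32)²*(⅛) = 37²*(⅛) = 1369*(⅛) = 1369/8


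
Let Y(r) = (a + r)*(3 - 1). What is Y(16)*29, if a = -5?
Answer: 638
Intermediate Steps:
Y(r) = -10 + 2*r (Y(r) = (-5 + r)*(3 - 1) = (-5 + r)*2 = -10 + 2*r)
Y(16)*29 = (-10 + 2*16)*29 = (-10 + 32)*29 = 22*29 = 638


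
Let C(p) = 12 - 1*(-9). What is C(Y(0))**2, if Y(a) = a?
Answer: 441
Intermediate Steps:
C(p) = 21 (C(p) = 12 + 9 = 21)
C(Y(0))**2 = 21**2 = 441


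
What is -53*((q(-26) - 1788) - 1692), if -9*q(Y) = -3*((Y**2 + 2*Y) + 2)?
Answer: 520142/3 ≈ 1.7338e+5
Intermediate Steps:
q(Y) = 2/3 + Y**2/3 + 2*Y/3 (q(Y) = -(-1)*((Y**2 + 2*Y) + 2)/3 = -(-1)*(2 + Y**2 + 2*Y)/3 = -(-6 - 6*Y - 3*Y**2)/9 = 2/3 + Y**2/3 + 2*Y/3)
-53*((q(-26) - 1788) - 1692) = -53*(((2/3 + (1/3)*(-26)**2 + (2/3)*(-26)) - 1788) - 1692) = -53*(((2/3 + (1/3)*676 - 52/3) - 1788) - 1692) = -53*(((2/3 + 676/3 - 52/3) - 1788) - 1692) = -53*((626/3 - 1788) - 1692) = -53*(-4738/3 - 1692) = -53*(-9814/3) = 520142/3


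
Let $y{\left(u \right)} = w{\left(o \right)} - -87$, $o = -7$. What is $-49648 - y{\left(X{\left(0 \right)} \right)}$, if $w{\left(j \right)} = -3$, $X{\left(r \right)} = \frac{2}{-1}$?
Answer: $-49732$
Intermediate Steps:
$X{\left(r \right)} = -2$ ($X{\left(r \right)} = 2 \left(-1\right) = -2$)
$y{\left(u \right)} = 84$ ($y{\left(u \right)} = -3 - -87 = -3 + 87 = 84$)
$-49648 - y{\left(X{\left(0 \right)} \right)} = -49648 - 84 = -49732$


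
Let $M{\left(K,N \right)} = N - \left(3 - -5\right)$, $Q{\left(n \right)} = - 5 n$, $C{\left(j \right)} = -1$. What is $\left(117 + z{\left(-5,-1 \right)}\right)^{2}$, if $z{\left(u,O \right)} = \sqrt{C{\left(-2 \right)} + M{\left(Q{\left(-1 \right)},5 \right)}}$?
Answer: $13685 + 468 i \approx 13685.0 + 468.0 i$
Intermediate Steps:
$M{\left(K,N \right)} = -8 + N$ ($M{\left(K,N \right)} = N - \left(3 + 5\right) = N - 8 = -8 + N$)
$z{\left(u,O \right)} = 2 i$ ($z{\left(u,O \right)} = \sqrt{-1 + \left(-8 + 5\right)} = \sqrt{-1 - 3} = \sqrt{-4} = 2 i$)
$\left(117 + z{\left(-5,-1 \right)}\right)^{2} = \left(117 + 2 i\right)^{2}$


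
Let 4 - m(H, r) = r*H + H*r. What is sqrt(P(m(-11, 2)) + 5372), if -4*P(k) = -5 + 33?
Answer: sqrt(5365) ≈ 73.246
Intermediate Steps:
m(H, r) = 4 - 2*H*r (m(H, r) = 4 - (r*H + H*r) = 4 - (H*r + H*r) = 4 - 2*H*r)
P(k) = -7 (P(k) = -(-5 + 33)/4 = -1/4*28 = -7)
sqrt(P(m(-11, 2)) + 5372) = sqrt(-7 + 5372) = sqrt(5365)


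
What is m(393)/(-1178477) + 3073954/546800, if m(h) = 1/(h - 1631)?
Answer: 1121189775390651/199439083704200 ≈ 5.6217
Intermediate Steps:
m(h) = 1/(-1631 + h)
m(393)/(-1178477) + 3073954/546800 = 1/((-1631 + 393)*(-1178477)) + 3073954/546800 = -1/1178477/(-1238) + 3073954*(1/546800) = -1/1238*(-1/1178477) + 1536977/273400 = 1/1458954526 + 1536977/273400 = 1121189775390651/199439083704200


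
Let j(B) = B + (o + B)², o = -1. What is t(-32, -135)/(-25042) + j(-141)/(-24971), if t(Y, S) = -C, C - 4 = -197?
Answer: -506235369/625323782 ≈ -0.80956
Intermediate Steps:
C = -193 (C = 4 - 197 = -193)
t(Y, S) = 193 (t(Y, S) = -1*(-193) = 193)
j(B) = B + (-1 + B)²
t(-32, -135)/(-25042) + j(-141)/(-24971) = 193/(-25042) + (-141 + (-1 - 141)²)/(-24971) = 193*(-1/25042) + (-141 + (-142)²)*(-1/24971) = -193/25042 + (-141 + 20164)*(-1/24971) = -193/25042 + 20023*(-1/24971) = -193/25042 - 20023/24971 = -506235369/625323782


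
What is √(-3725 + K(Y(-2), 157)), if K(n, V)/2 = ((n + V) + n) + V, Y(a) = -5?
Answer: I*√3117 ≈ 55.83*I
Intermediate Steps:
K(n, V) = 4*V + 4*n (K(n, V) = 2*(((n + V) + n) + V) = 2*(((V + n) + n) + V) = 2*((V + 2*n) + V) = 2*(2*V + 2*n) = 4*V + 4*n)
√(-3725 + K(Y(-2), 157)) = √(-3725 + (4*157 + 4*(-5))) = √(-3725 + (628 - 20)) = √(-3725 + 608) = √(-3117) = I*√3117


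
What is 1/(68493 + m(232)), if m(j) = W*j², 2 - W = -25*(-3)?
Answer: -1/3860659 ≈ -2.5902e-7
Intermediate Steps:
W = -73 (W = 2 - (-25)*(-3) = 2 - 1*75 = 2 - 75 = -73)
m(j) = -73*j²
1/(68493 + m(232)) = 1/(68493 - 73*232²) = 1/(68493 - 73*53824) = 1/(68493 - 3929152) = 1/(-3860659) = -1/3860659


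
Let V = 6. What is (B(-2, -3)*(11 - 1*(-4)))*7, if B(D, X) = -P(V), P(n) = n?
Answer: -630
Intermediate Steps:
B(D, X) = -6 (B(D, X) = -1*6 = -6)
(B(-2, -3)*(11 - 1*(-4)))*7 = -6*(11 - 1*(-4))*7 = -6*(11 + 4)*7 = -6*15*7 = -90*7 = -630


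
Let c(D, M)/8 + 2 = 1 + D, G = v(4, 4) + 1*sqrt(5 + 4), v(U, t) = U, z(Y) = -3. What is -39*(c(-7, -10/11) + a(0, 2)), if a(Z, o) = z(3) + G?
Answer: 2340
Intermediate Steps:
G = 7 (G = 4 + 1*sqrt(5 + 4) = 4 + 1*sqrt(9) = 4 + 1*3 = 4 + 3 = 7)
c(D, M) = -8 + 8*D (c(D, M) = -16 + 8*(1 + D) = -16 + (8 + 8*D) = -8 + 8*D)
a(Z, o) = 4 (a(Z, o) = -3 + 7 = 4)
-39*(c(-7, -10/11) + a(0, 2)) = -39*((-8 + 8*(-7)) + 4) = -39*((-8 - 56) + 4) = -39*(-64 + 4) = -39*(-60) = 2340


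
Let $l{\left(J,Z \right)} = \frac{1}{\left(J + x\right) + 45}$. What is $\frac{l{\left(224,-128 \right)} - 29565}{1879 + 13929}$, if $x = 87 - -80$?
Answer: $- \frac{12890339}{6892288} \approx -1.8703$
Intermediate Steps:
$x = 167$ ($x = 87 + 80 = 167$)
$l{\left(J,Z \right)} = \frac{1}{212 + J}$ ($l{\left(J,Z \right)} = \frac{1}{\left(J + 167\right) + 45} = \frac{1}{\left(167 + J\right) + 45} = \frac{1}{212 + J}$)
$\frac{l{\left(224,-128 \right)} - 29565}{1879 + 13929} = \frac{\frac{1}{212 + 224} - 29565}{1879 + 13929} = \frac{\frac{1}{436} - 29565}{15808} = \left(\frac{1}{436} - 29565\right) \frac{1}{15808} = \left(- \frac{12890339}{436}\right) \frac{1}{15808} = - \frac{12890339}{6892288}$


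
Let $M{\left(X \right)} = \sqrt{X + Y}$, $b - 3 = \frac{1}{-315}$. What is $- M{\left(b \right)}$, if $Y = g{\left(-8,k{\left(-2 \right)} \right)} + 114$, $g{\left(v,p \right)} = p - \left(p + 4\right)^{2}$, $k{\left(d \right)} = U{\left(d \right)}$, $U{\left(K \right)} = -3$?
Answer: $- \frac{37 \sqrt{910}}{105} \approx -10.63$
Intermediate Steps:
$k{\left(d \right)} = -3$
$g{\left(v,p \right)} = p - \left(4 + p\right)^{2}$
$Y = 110$ ($Y = \left(-3 - \left(4 - 3\right)^{2}\right) + 114 = \left(-3 - 1^{2}\right) + 114 = \left(-3 - 1\right) + 114 = -4 + 114 = 110$)
$b = \frac{944}{315}$ ($b = 3 + \frac{1}{-315} = 3 - \frac{1}{315} = \frac{944}{315} \approx 2.9968$)
$M{\left(X \right)} = \sqrt{110 + X}$ ($M{\left(X \right)} = \sqrt{X + 110} = \sqrt{110 + X}$)
$- M{\left(b \right)} = - \sqrt{110 + \frac{944}{315}} = - \sqrt{\frac{35594}{315}} = - \frac{37 \sqrt{910}}{105}$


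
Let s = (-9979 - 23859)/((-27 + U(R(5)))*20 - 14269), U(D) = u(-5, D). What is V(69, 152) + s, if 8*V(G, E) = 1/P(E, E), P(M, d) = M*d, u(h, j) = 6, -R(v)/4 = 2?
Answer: 6254359905/2714997248 ≈ 2.3036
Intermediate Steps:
R(v) = -8 (R(v) = -4*2 = -8)
U(D) = 6
V(G, E) = 1/(8*E²) (V(G, E) = 1/(8*((E*E))) = 1/(8*(E²)) = 1/(8*E²))
s = 33838/14689 (s = (-9979 - 23859)/((-27 + 6)*20 - 14269) = -33838/(-21*20 - 14269) = -33838/(-420 - 14269) = -33838/(-14689) = -33838*(-1/14689) = 33838/14689 ≈ 2.3036)
V(69, 152) + s = (⅛)/152² + 33838/14689 = (⅛)*(1/23104) + 33838/14689 = 1/184832 + 33838/14689 = 6254359905/2714997248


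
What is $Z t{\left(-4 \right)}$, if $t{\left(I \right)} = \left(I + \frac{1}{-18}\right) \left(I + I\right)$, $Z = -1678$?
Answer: $- \frac{489976}{9} \approx -54442.0$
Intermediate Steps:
$t{\left(I \right)} = 2 I \left(- \frac{1}{18} + I\right)$ ($t{\left(I \right)} = \left(I - \frac{1}{18}\right) 2 I = \left(- \frac{1}{18} + I\right) 2 I = 2 I \left(- \frac{1}{18} + I\right)$)
$Z t{\left(-4 \right)} = - 1678 \cdot \frac{1}{9} \left(-4\right) \left(-1 + 18 \left(-4\right)\right) = - 1678 \cdot \frac{1}{9} \left(-4\right) \left(-1 - 72\right) = - 1678 \cdot \frac{1}{9} \left(-4\right) \left(-73\right) = \left(-1678\right) \frac{292}{9} = - \frac{489976}{9}$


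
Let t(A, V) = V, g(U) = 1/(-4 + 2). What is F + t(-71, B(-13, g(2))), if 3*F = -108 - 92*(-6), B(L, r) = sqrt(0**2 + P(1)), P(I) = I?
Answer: 149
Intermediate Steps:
g(U) = -1/2 (g(U) = 1/(-2) = -1/2)
B(L, r) = 1 (B(L, r) = sqrt(0**2 + 1) = sqrt(0 + 1) = sqrt(1) = 1)
F = 148 (F = (-108 - 92*(-6))/3 = (-108 + 552)/3 = (1/3)*444 = 148)
F + t(-71, B(-13, g(2))) = 148 + 1 = 149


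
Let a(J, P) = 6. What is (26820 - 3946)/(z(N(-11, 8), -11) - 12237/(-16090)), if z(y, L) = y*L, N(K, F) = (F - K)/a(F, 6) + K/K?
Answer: -276031995/543916 ≈ -507.49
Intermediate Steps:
N(K, F) = 1 - K/6 + F/6 (N(K, F) = (F - K)/6 + K/K = (F - K)*(⅙) + 1 = (-K/6 + F/6) + 1 = 1 - K/6 + F/6)
z(y, L) = L*y
(26820 - 3946)/(z(N(-11, 8), -11) - 12237/(-16090)) = (26820 - 3946)/(-11*(1 - ⅙*(-11) + (⅙)*8) - 12237/(-16090)) = 22874/(-11*(1 + 11/6 + 4/3) - 12237*(-1/16090)) = 22874/(-11*25/6 + 12237/16090) = 22874/(-275/6 + 12237/16090) = 22874/(-1087832/24135) = 22874*(-24135/1087832) = -276031995/543916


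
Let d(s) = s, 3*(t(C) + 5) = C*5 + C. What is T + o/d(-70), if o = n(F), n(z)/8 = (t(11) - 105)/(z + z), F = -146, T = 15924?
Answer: 40685732/2555 ≈ 15924.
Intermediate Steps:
t(C) = -5 + 2*C (t(C) = -5 + (C*5 + C)/3 = -5 + (5*C + C)/3 = -5 + (6*C)/3 = -5 + 2*C)
n(z) = -352/z (n(z) = 8*(((-5 + 2*11) - 105)/(z + z)) = 8*(((-5 + 22) - 105)/((2*z))) = 8*((17 - 105)*(1/(2*z))) = 8*(-44/z) = -352/z)
o = 176/73 (o = -352/(-146) = -352*(-1/146) = 176/73 ≈ 2.4110)
T + o/d(-70) = 15924 + (176/73)/(-70) = 15924 + (176/73)*(-1/70) = 15924 - 88/2555 = 40685732/2555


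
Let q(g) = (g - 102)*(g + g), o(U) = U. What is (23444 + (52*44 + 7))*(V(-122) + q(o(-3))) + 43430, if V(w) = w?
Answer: 13118842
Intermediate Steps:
q(g) = 2*g*(-102 + g) (q(g) = (-102 + g)*(2*g) = 2*g*(-102 + g))
(23444 + (52*44 + 7))*(V(-122) + q(o(-3))) + 43430 = (23444 + (52*44 + 7))*(-122 + 2*(-3)*(-102 - 3)) + 43430 = (23444 + (2288 + 7))*(-122 + 2*(-3)*(-105)) + 43430 = (23444 + 2295)*(-122 + 630) + 43430 = 25739*508 + 43430 = 13075412 + 43430 = 13118842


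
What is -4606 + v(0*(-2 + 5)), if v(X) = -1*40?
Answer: -4646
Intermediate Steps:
v(X) = -40
-4606 + v(0*(-2 + 5)) = -4606 - 40 = -4646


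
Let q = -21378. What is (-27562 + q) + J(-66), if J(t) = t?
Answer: -49006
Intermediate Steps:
(-27562 + q) + J(-66) = (-27562 - 21378) - 66 = -48940 - 66 = -49006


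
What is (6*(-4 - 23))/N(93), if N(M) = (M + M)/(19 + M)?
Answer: -3024/31 ≈ -97.548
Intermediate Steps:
N(M) = 2*M/(19 + M) (N(M) = (2*M)/(19 + M) = 2*M/(19 + M))
(6*(-4 - 23))/N(93) = (6*(-4 - 23))/((2*93/(19 + 93))) = (6*(-27))/((2*93/112)) = -162/(2*93*(1/112)) = -162/93/56 = -162*56/93 = -3024/31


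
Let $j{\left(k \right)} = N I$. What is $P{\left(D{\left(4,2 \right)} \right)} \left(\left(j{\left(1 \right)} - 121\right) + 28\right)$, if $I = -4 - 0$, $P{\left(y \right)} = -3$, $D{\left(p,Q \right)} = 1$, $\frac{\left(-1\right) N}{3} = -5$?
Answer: $459$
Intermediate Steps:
$N = 15$ ($N = \left(-3\right) \left(-5\right) = 15$)
$I = -4$ ($I = -4 + 0 = -4$)
$j{\left(k \right)} = -60$ ($j{\left(k \right)} = 15 \left(-4\right) = -60$)
$P{\left(D{\left(4,2 \right)} \right)} \left(\left(j{\left(1 \right)} - 121\right) + 28\right) = - 3 \left(\left(-60 - 121\right) + 28\right) = - 3 \left(-181 + 28\right) = \left(-3\right) \left(-153\right) = 459$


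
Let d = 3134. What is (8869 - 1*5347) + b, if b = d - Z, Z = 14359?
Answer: -7703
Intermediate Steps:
b = -11225 (b = 3134 - 1*14359 = 3134 - 14359 = -11225)
(8869 - 1*5347) + b = (8869 - 1*5347) - 11225 = (8869 - 5347) - 11225 = 3522 - 11225 = -7703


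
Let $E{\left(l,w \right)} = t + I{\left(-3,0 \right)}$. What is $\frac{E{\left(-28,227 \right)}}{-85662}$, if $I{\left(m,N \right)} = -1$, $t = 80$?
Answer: $- \frac{79}{85662} \approx -0.00092223$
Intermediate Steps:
$E{\left(l,w \right)} = 79$ ($E{\left(l,w \right)} = 80 - 1 = 79$)
$\frac{E{\left(-28,227 \right)}}{-85662} = \frac{79}{-85662} = 79 \left(- \frac{1}{85662}\right) = - \frac{79}{85662}$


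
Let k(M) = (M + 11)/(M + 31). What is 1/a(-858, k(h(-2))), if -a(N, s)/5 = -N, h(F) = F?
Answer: -1/4290 ≈ -0.00023310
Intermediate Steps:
k(M) = (11 + M)/(31 + M)
a(N, s) = 5*N (a(N, s) = -(-5)*N = 5*N)
1/a(-858, k(h(-2))) = 1/(5*(-858)) = 1/(-4290) = -1/4290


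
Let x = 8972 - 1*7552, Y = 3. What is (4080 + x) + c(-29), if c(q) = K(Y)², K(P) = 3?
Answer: 5509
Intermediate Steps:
x = 1420 (x = 8972 - 7552 = 1420)
c(q) = 9 (c(q) = 3² = 9)
(4080 + x) + c(-29) = (4080 + 1420) + 9 = 5500 + 9 = 5509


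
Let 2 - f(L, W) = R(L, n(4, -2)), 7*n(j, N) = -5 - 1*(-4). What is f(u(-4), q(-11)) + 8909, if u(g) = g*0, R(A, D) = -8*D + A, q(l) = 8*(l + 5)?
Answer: 62369/7 ≈ 8909.9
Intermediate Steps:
n(j, N) = -1/7 (n(j, N) = (-5 - 1*(-4))/7 = (-5 + 4)/7 = (1/7)*(-1) = -1/7)
q(l) = 40 + 8*l (q(l) = 8*(5 + l) = 40 + 8*l)
R(A, D) = A - 8*D
u(g) = 0
f(L, W) = 6/7 - L (f(L, W) = 2 - (L - 8*(-1/7)) = 2 - (L + 8/7) = 2 - (8/7 + L) = 2 + (-8/7 - L) = 6/7 - L)
f(u(-4), q(-11)) + 8909 = (6/7 - 1*0) + 8909 = (6/7 + 0) + 8909 = 6/7 + 8909 = 62369/7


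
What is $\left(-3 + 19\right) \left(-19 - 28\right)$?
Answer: $-752$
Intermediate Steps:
$\left(-3 + 19\right) \left(-19 - 28\right) = 16 \left(-47\right) = -752$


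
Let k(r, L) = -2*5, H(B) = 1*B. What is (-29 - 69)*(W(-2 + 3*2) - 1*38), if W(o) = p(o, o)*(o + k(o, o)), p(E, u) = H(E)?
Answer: 6076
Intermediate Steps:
H(B) = B
k(r, L) = -10
p(E, u) = E
W(o) = o*(-10 + o) (W(o) = o*(o - 10) = o*(-10 + o))
(-29 - 69)*(W(-2 + 3*2) - 1*38) = (-29 - 69)*((-2 + 3*2)*(-10 + (-2 + 3*2)) - 1*38) = -98*((-2 + 6)*(-10 + (-2 + 6)) - 38) = -98*(4*(-10 + 4) - 38) = -98*(4*(-6) - 38) = -98*(-24 - 38) = -98*(-62) = 6076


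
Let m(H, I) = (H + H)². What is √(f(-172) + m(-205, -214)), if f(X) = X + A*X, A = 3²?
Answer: 2*√41595 ≈ 407.90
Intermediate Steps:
A = 9
f(X) = 10*X (f(X) = X + 9*X = 10*X)
m(H, I) = 4*H² (m(H, I) = (2*H)² = 4*H²)
√(f(-172) + m(-205, -214)) = √(10*(-172) + 4*(-205)²) = √(-1720 + 4*42025) = √(-1720 + 168100) = √166380 = 2*√41595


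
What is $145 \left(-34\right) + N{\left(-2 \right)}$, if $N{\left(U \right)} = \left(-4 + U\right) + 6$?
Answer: $-4930$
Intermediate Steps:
$N{\left(U \right)} = 2 + U$
$145 \left(-34\right) + N{\left(-2 \right)} = 145 \left(-34\right) + \left(2 - 2\right) = -4930 + 0 = -4930$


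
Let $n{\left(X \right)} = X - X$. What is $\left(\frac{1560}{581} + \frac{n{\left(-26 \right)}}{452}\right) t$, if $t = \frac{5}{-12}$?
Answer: $- \frac{650}{581} \approx -1.1188$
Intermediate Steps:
$n{\left(X \right)} = 0$
$t = - \frac{5}{12}$ ($t = 5 \left(- \frac{1}{12}\right) = - \frac{5}{12} \approx -0.41667$)
$\left(\frac{1560}{581} + \frac{n{\left(-26 \right)}}{452}\right) t = \left(\frac{1560}{581} + \frac{0}{452}\right) \left(- \frac{5}{12}\right) = \left(1560 \cdot \frac{1}{581} + 0 \cdot \frac{1}{452}\right) \left(- \frac{5}{12}\right) = \left(\frac{1560}{581} + 0\right) \left(- \frac{5}{12}\right) = \frac{1560}{581} \left(- \frac{5}{12}\right) = - \frac{650}{581}$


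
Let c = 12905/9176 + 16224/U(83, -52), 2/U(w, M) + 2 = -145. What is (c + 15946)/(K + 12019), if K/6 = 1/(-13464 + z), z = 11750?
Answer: -9251928837391/94515369280 ≈ -97.888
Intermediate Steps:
U(w, M) = -2/147 (U(w, M) = 2/(-2 - 145) = 2/(-147) = 2*(-1/147) = -2/147)
c = -10942036759/9176 (c = 12905/9176 + 16224/(-2/147) = 12905*(1/9176) + 16224*(-147/2) = 12905/9176 - 1192464 = -10942036759/9176 ≈ -1.1925e+6)
K = -3/857 (K = 6/(-13464 + 11750) = 6/(-1714) = 6*(-1/1714) = -3/857 ≈ -0.0035006)
(c + 15946)/(K + 12019) = (-10942036759/9176 + 15946)/(-3/857 + 12019) = -10795716263/(9176*10300280/857) = -10795716263/9176*857/10300280 = -9251928837391/94515369280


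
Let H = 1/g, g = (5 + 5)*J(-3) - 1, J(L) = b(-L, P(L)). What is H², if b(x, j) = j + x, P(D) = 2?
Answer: 1/2401 ≈ 0.00041649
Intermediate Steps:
J(L) = 2 - L
g = 49 (g = (5 + 5)*(2 - 1*(-3)) - 1 = 10*(2 + 3) - 1 = 10*5 - 1 = 50 - 1 = 49)
H = 1/49 ≈ 0.020408
H² = (1/49)² = 1/2401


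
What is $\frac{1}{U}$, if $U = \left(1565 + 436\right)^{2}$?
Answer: $\frac{1}{4004001} \approx 2.4975 \cdot 10^{-7}$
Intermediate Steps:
$U = 4004001$ ($U = 2001^{2} = 4004001$)
$\frac{1}{U} = \frac{1}{4004001}$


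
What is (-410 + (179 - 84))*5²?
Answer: -7875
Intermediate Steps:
(-410 + (179 - 84))*5² = (-410 + 95)*25 = -315*25 = -7875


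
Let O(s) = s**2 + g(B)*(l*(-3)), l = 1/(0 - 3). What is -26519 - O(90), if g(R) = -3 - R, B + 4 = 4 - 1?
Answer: -34617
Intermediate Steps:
l = -1/3 (l = 1/(-3) = -1/3 ≈ -0.33333)
B = -1 (B = -4 + (4 - 1) = -4 + 3 = -1)
O(s) = -2 + s**2 (O(s) = s**2 + (-3 - 1*(-1))*(-1/3*(-3)) = s**2 + (-3 + 1)*1 = s**2 - 2*1 = s**2 - 2 = -2 + s**2)
-26519 - O(90) = -26519 - (-2 + 90**2) = -26519 - (-2 + 8100) = -26519 - 1*8098 = -26519 - 8098 = -34617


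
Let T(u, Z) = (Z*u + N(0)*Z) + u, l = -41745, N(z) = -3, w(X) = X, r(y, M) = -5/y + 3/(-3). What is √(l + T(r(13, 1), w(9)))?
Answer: 4*I*√441363/13 ≈ 204.42*I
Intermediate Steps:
r(y, M) = -1 - 5/y (r(y, M) = -5/y + 3*(-⅓) = -5/y - 1 = -1 - 5/y)
T(u, Z) = u - 3*Z + Z*u (T(u, Z) = (Z*u - 3*Z) + u = (-3*Z + Z*u) + u = u - 3*Z + Z*u)
√(l + T(r(13, 1), w(9))) = √(-41745 + ((-5 - 1*13)/13 - 3*9 + 9*((-5 - 1*13)/13))) = √(-41745 + ((-5 - 13)/13 - 27 + 9*((-5 - 13)/13))) = √(-41745 + ((1/13)*(-18) - 27 + 9*((1/13)*(-18)))) = √(-41745 + (-18/13 - 27 + 9*(-18/13))) = √(-41745 + (-18/13 - 27 - 162/13)) = √(-41745 - 531/13) = √(-543216/13) = 4*I*√441363/13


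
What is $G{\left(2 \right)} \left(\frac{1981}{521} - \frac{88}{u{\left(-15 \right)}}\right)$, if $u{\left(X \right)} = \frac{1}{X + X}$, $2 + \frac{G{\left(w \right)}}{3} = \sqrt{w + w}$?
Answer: $0$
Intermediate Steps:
$G{\left(w \right)} = -6 + 3 \sqrt{2} \sqrt{w}$ ($G{\left(w \right)} = -6 + 3 \sqrt{w + w} = -6 + 3 \sqrt{2 w} = -6 + 3 \sqrt{2} \sqrt{w}$)
$u{\left(X \right)} = \frac{1}{2 X}$
$G{\left(2 \right)} \left(\frac{1981}{521} - \frac{88}{u{\left(-15 \right)}}\right) = \left(-6 + 3 \sqrt{2} \sqrt{2}\right) \left(\frac{1981}{521} - \frac{88}{\frac{1}{2} \frac{1}{-15}}\right) = \left(-6 + 6\right) \left(1981 \cdot \frac{1}{521} - \frac{88}{\frac{1}{2} \left(- \frac{1}{15}\right)}\right) = 0 \left(\frac{1981}{521} - \frac{88}{- \frac{1}{30}}\right) = 0 \left(\frac{1981}{521} - -2640\right) = 0 \left(\frac{1981}{521} + 2640\right) = 0 \cdot \frac{1377421}{521} = 0$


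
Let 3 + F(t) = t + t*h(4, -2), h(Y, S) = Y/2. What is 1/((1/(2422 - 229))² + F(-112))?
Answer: -4809249/1630335410 ≈ -0.0029499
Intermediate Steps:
h(Y, S) = Y/2 (h(Y, S) = Y*(½) = Y/2)
F(t) = -3 + 3*t (F(t) = -3 + (t + t*((½)*4)) = -3 + (t + t*2) = -3 + (t + 2*t) = -3 + 3*t)
1/((1/(2422 - 229))² + F(-112)) = 1/((1/(2422 - 229))² + (-3 + 3*(-112))) = 1/((1/2193)² + (-3 - 336)) = 1/((1/2193)² - 339) = 1/(1/4809249 - 339) = 1/(-1630335410/4809249) = -4809249/1630335410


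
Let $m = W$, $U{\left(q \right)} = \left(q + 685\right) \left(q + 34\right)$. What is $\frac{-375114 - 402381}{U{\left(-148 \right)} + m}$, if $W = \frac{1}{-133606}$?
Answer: $\frac{103877996970}{8179092109} \approx 12.7$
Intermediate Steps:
$U{\left(q \right)} = \left(34 + q\right) \left(685 + q\right)$ ($U{\left(q \right)} = \left(685 + q\right) \left(34 + q\right) = \left(34 + q\right) \left(685 + q\right)$)
$W = - \frac{1}{133606} \approx -7.4847 \cdot 10^{-6}$
$m = - \frac{1}{133606} \approx -7.4847 \cdot 10^{-6}$
$\frac{-375114 - 402381}{U{\left(-148 \right)} + m} = \frac{-375114 - 402381}{\left(23290 + \left(-148\right)^{2} + 719 \left(-148\right)\right) - \frac{1}{133606}} = - \frac{777495}{\left(23290 + 21904 - 106412\right) - \frac{1}{133606}} = - \frac{777495}{-61218 - \frac{1}{133606}} = - \frac{777495}{- \frac{8179092109}{133606}} = \left(-777495\right) \left(- \frac{133606}{8179092109}\right) = \frac{103877996970}{8179092109}$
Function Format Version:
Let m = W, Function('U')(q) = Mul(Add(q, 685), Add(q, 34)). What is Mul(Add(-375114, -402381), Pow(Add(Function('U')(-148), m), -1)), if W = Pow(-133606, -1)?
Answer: Rational(103877996970, 8179092109) ≈ 12.700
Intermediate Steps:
Function('U')(q) = Mul(Add(34, q), Add(685, q)) (Function('U')(q) = Mul(Add(685, q), Add(34, q)) = Mul(Add(34, q), Add(685, q)))
W = Rational(-1, 133606) ≈ -7.4847e-6
m = Rational(-1, 133606) ≈ -7.4847e-6
Mul(Add(-375114, -402381), Pow(Add(Function('U')(-148), m), -1)) = Mul(Add(-375114, -402381), Pow(Add(Add(23290, Pow(-148, 2), Mul(719, -148)), Rational(-1, 133606)), -1)) = Mul(-777495, Pow(Add(Add(23290, 21904, -106412), Rational(-1, 133606)), -1)) = Mul(-777495, Pow(Add(-61218, Rational(-1, 133606)), -1)) = Mul(-777495, Pow(Rational(-8179092109, 133606), -1)) = Mul(-777495, Rational(-133606, 8179092109)) = Rational(103877996970, 8179092109)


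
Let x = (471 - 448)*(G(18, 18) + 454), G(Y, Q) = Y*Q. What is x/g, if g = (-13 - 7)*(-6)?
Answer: 8947/60 ≈ 149.12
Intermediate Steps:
G(Y, Q) = Q*Y
g = 120 (g = -20*(-6) = 120)
x = 17894 (x = (471 - 448)*(18*18 + 454) = 23*(324 + 454) = 23*778 = 17894)
x/g = 17894/120 = 17894*(1/120) = 8947/60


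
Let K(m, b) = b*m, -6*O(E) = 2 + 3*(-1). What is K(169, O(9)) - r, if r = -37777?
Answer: 226831/6 ≈ 37805.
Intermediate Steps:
O(E) = 1/6 (O(E) = -(2 + 3*(-1))/6 = -(2 - 3)/6 = -1/6*(-1) = 1/6)
K(169, O(9)) - r = (1/6)*169 - 1*(-37777) = 169/6 + 37777 = 226831/6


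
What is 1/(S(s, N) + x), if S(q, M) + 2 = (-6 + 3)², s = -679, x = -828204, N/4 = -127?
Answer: -1/828197 ≈ -1.2074e-6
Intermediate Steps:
N = -508 (N = 4*(-127) = -508)
S(q, M) = 7 (S(q, M) = -2 + (-6 + 3)² = -2 + (-3)² = -2 + 9 = 7)
1/(S(s, N) + x) = 1/(7 - 828204) = 1/(-828197) = -1/828197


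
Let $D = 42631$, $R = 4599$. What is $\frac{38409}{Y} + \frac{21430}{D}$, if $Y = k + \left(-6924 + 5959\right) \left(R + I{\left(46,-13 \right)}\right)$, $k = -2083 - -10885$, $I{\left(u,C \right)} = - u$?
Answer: $\frac{92329771411}{186930241933} \approx 0.49393$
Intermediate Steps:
$k = 8802$ ($k = -2083 + 10885 = 8802$)
$Y = -4384843$ ($Y = 8802 + \left(-6924 + 5959\right) \left(4599 - 46\right) = 8802 - 965 \left(4599 - 46\right) = 8802 - 4393645 = -4384843$)
$\frac{38409}{Y} + \frac{21430}{D} = \frac{38409}{-4384843} + \frac{21430}{42631} = 38409 \left(- \frac{1}{4384843}\right) + 21430 \cdot \frac{1}{42631} = - \frac{38409}{4384843} + \frac{21430}{42631} = \frac{92329771411}{186930241933}$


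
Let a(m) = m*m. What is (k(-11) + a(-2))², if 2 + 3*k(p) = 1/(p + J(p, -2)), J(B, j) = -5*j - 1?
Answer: 361/36 ≈ 10.028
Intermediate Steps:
J(B, j) = -1 - 5*j
a(m) = m²
k(p) = -⅔ + 1/(3*(9 + p)) (k(p) = -⅔ + 1/(3*(p + (-1 - 5*(-2)))) = -⅔ + 1/(3*(p + (-1 + 10))) = -⅔ + 1/(3*(p + 9)) = -⅔ + 1/(3*(9 + p)))
(k(-11) + a(-2))² = ((-17 - 2*(-11))/(3*(9 - 11)) + (-2)²)² = ((⅓)*(-17 + 22)/(-2) + 4)² = ((⅓)*(-½)*5 + 4)² = (-⅚ + 4)² = (19/6)² = 361/36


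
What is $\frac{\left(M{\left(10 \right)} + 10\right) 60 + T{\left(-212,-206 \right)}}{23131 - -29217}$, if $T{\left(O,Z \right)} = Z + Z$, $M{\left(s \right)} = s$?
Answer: $\frac{197}{13087} \approx 0.015053$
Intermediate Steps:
$T{\left(O,Z \right)} = 2 Z$
$\frac{\left(M{\left(10 \right)} + 10\right) 60 + T{\left(-212,-206 \right)}}{23131 - -29217} = \frac{\left(10 + 10\right) 60 + 2 \left(-206\right)}{23131 - -29217} = \frac{20 \cdot 60 - 412}{23131 + 29217} = \frac{1200 - 412}{52348} = 788 \cdot \frac{1}{52348} = \frac{197}{13087}$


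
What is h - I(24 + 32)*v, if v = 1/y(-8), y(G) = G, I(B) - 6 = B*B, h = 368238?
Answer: 1474523/4 ≈ 3.6863e+5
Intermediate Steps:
I(B) = 6 + B² (I(B) = 6 + B*B = 6 + B²)
v = -⅛ (v = 1/(-8) = -⅛ ≈ -0.12500)
h - I(24 + 32)*v = 368238 - (6 + (24 + 32)²)*(-1)/8 = 368238 - (6 + 56²)*(-1)/8 = 368238 - (6 + 3136)*(-1)/8 = 368238 - 3142*(-1)/8 = 368238 - 1*(-1571/4) = 368238 + 1571/4 = 1474523/4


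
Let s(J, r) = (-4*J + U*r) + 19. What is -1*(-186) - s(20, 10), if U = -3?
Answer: 277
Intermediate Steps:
s(J, r) = 19 - 4*J - 3*r (s(J, r) = (-4*J - 3*r) + 19 = 19 - 4*J - 3*r)
-1*(-186) - s(20, 10) = -1*(-186) - (19 - 4*20 - 3*10) = 186 - (19 - 80 - 30) = 186 - 1*(-91) = 186 + 91 = 277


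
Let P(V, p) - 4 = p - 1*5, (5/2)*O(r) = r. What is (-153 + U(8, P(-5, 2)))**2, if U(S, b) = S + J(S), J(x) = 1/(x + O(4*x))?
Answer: 227255625/10816 ≈ 21011.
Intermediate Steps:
O(r) = 2*r/5
J(x) = 5/(13*x) (J(x) = 1/(x + 2*(4*x)/5) = 1/(x + 8*x/5) = 1/(13*x/5) = 5/(13*x))
P(V, p) = -1 + p (P(V, p) = 4 + (p - 1*5) = 4 + (p - 5) = 4 + (-5 + p) = -1 + p)
U(S, b) = S + 5/(13*S)
(-153 + U(8, P(-5, 2)))**2 = (-153 + (8 + (5/13)/8))**2 = (-153 + (8 + (5/13)*(1/8)))**2 = (-153 + (8 + 5/104))**2 = (-153 + 837/104)**2 = (-15075/104)**2 = 227255625/10816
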